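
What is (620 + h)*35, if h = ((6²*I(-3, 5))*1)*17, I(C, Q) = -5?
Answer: -85400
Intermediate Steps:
h = -3060 (h = ((6²*(-5))*1)*17 = ((36*(-5))*1)*17 = -180*1*17 = -180*17 = -3060)
(620 + h)*35 = (620 - 3060)*35 = -2440*35 = -85400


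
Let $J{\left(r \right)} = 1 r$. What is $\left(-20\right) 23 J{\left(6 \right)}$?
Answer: $-2760$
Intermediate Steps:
$J{\left(r \right)} = r$
$\left(-20\right) 23 J{\left(6 \right)} = \left(-20\right) 23 \cdot 6 = \left(-460\right) 6 = -2760$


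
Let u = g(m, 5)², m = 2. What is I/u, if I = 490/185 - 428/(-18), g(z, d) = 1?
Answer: 8800/333 ≈ 26.426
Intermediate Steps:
u = 1 (u = 1² = 1)
I = 8800/333 (I = 490*(1/185) - 428*(-1/18) = 98/37 + 214/9 = 8800/333 ≈ 26.426)
I/u = (8800/333)/1 = (8800/333)*1 = 8800/333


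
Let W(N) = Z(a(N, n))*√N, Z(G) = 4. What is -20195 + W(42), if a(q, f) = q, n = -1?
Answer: -20195 + 4*√42 ≈ -20169.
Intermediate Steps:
W(N) = 4*√N
-20195 + W(42) = -20195 + 4*√42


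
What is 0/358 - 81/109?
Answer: -81/109 ≈ -0.74312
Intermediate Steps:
0/358 - 81/109 = 0*(1/358) - 81*1/109 = 0 - 81/109 = -81/109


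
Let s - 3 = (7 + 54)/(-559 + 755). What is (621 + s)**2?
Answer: 14973193225/38416 ≈ 3.8976e+5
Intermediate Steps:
s = 649/196 (s = 3 + (7 + 54)/(-559 + 755) = 3 + 61/196 = 649/196 ≈ 3.3112)
(621 + s)**2 = (621 + 649/196)**2 = (122365/196)**2 = 14973193225/38416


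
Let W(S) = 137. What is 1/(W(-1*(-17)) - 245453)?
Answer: -1/245316 ≈ -4.0764e-6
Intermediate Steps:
1/(W(-1*(-17)) - 245453) = 1/(137 - 245453) = 1/(-245316) = -1/245316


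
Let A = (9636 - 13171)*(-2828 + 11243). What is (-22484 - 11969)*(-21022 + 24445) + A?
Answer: -147679644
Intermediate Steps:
A = -29747025 (A = -3535*8415 = -29747025)
(-22484 - 11969)*(-21022 + 24445) + A = (-22484 - 11969)*(-21022 + 24445) - 29747025 = -34453*3423 - 29747025 = -117932619 - 29747025 = -147679644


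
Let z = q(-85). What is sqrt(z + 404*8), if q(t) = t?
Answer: sqrt(3147) ≈ 56.098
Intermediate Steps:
z = -85
sqrt(z + 404*8) = sqrt(-85 + 404*8) = sqrt(-85 + 3232) = sqrt(3147)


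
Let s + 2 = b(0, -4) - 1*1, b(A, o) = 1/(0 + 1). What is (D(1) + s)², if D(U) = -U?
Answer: 9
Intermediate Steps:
b(A, o) = 1 (b(A, o) = 1/1 = 1)
s = -2 (s = -2 + (1 - 1*1) = -2 + (1 - 1) = -2 + 0 = -2)
(D(1) + s)² = (-1*1 - 2)² = (-1 - 2)² = (-3)² = 9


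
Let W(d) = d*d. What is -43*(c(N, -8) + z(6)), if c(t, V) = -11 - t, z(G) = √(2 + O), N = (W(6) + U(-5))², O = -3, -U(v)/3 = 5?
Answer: 19436 - 43*I ≈ 19436.0 - 43.0*I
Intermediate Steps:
U(v) = -15 (U(v) = -3*5 = -15)
W(d) = d²
N = 441 (N = (6² - 15)² = (36 - 15)² = 21² = 441)
z(G) = I (z(G) = √(2 - 3) = √(-1) = I)
-43*(c(N, -8) + z(6)) = -43*((-11 - 1*441) + I) = -43*((-11 - 441) + I) = -43*(-452 + I) = 19436 - 43*I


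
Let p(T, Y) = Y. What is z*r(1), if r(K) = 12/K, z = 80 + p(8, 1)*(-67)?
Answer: 156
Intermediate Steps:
z = 13 (z = 80 + 1*(-67) = 80 - 67 = 13)
z*r(1) = 13*(12/1) = 13*(12*1) = 13*12 = 156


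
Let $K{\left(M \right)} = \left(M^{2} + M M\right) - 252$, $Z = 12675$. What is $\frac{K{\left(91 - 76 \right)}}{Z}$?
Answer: $\frac{66}{4225} \approx 0.015621$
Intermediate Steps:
$K{\left(M \right)} = -252 + 2 M^{2}$ ($K{\left(M \right)} = \left(M^{2} + M^{2}\right) - 252 = 2 M^{2} - 252 = -252 + 2 M^{2}$)
$\frac{K{\left(91 - 76 \right)}}{Z} = \frac{-252 + 2 \left(91 - 76\right)^{2}}{12675} = \left(-252 + 2 \cdot 15^{2}\right) \frac{1}{12675} = \left(-252 + 2 \cdot 225\right) \frac{1}{12675} = \left(-252 + 450\right) \frac{1}{12675} = 198 \cdot \frac{1}{12675} = \frac{66}{4225}$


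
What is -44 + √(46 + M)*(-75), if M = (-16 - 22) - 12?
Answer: -44 - 150*I ≈ -44.0 - 150.0*I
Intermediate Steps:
M = -50 (M = -38 - 12 = -50)
-44 + √(46 + M)*(-75) = -44 + √(46 - 50)*(-75) = -44 + √(-4)*(-75) = -44 + (2*I)*(-75) = -44 - 150*I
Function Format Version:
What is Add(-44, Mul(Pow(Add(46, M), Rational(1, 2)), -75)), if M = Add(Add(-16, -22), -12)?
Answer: Add(-44, Mul(-150, I)) ≈ Add(-44.000, Mul(-150.00, I))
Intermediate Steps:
M = -50 (M = Add(-38, -12) = -50)
Add(-44, Mul(Pow(Add(46, M), Rational(1, 2)), -75)) = Add(-44, Mul(Pow(Add(46, -50), Rational(1, 2)), -75)) = Add(-44, Mul(Pow(-4, Rational(1, 2)), -75)) = Add(-44, Mul(Mul(2, I), -75)) = Add(-44, Mul(-150, I))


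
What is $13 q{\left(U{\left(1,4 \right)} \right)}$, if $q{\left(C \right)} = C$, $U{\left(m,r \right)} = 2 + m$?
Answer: $39$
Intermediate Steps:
$13 q{\left(U{\left(1,4 \right)} \right)} = 13 \left(2 + 1\right) = 13 \cdot 3 = 39$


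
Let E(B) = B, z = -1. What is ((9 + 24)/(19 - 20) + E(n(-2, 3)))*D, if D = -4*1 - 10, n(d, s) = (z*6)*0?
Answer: 462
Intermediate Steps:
n(d, s) = 0 (n(d, s) = -1*6*0 = -6*0 = 0)
D = -14 (D = -4 - 10 = -14)
((9 + 24)/(19 - 20) + E(n(-2, 3)))*D = ((9 + 24)/(19 - 20) + 0)*(-14) = (33/(-1) + 0)*(-14) = (33*(-1) + 0)*(-14) = (-33 + 0)*(-14) = -33*(-14) = 462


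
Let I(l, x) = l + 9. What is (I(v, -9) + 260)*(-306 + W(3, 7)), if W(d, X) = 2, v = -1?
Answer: -81472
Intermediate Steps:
I(l, x) = 9 + l
(I(v, -9) + 260)*(-306 + W(3, 7)) = ((9 - 1) + 260)*(-306 + 2) = (8 + 260)*(-304) = 268*(-304) = -81472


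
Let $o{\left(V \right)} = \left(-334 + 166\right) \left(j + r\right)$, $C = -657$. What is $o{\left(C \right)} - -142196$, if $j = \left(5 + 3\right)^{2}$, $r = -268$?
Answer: $176468$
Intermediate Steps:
$j = 64$ ($j = 8^{2} = 64$)
$o{\left(V \right)} = 34272$ ($o{\left(V \right)} = \left(-334 + 166\right) \left(64 - 268\right) = \left(-168\right) \left(-204\right) = 34272$)
$o{\left(C \right)} - -142196 = 34272 - -142196 = 34272 + 142196 = 176468$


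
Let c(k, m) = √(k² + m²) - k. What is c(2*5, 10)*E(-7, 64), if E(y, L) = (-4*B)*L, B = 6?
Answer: 15360 - 15360*√2 ≈ -6362.3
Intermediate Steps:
E(y, L) = -24*L (E(y, L) = (-4*6)*L = -24*L)
c(2*5, 10)*E(-7, 64) = (√((2*5)² + 10²) - 2*5)*(-24*64) = (√(10² + 100) - 1*10)*(-1536) = (√(100 + 100) - 10)*(-1536) = (√200 - 10)*(-1536) = (10*√2 - 10)*(-1536) = (-10 + 10*√2)*(-1536) = 15360 - 15360*√2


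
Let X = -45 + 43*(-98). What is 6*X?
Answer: -25554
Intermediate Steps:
X = -4259 (X = -45 - 4214 = -4259)
6*X = 6*(-4259) = -25554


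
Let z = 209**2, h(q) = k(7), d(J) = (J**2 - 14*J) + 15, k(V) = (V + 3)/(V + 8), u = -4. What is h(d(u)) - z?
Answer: -131041/3 ≈ -43680.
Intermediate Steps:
k(V) = (3 + V)/(8 + V)
d(J) = 15 + J**2 - 14*J
h(q) = 2/3 (h(q) = (3 + 7)/(8 + 7) = 10/15 = (1/15)*10 = 2/3)
z = 43681
h(d(u)) - z = 2/3 - 1*43681 = 2/3 - 43681 = -131041/3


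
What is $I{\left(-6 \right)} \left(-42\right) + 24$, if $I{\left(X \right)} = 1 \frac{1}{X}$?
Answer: $31$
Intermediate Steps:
$I{\left(X \right)} = \frac{1}{X}$
$I{\left(-6 \right)} \left(-42\right) + 24 = \frac{1}{-6} \left(-42\right) + 24 = \left(- \frac{1}{6}\right) \left(-42\right) + 24 = 7 + 24 = 31$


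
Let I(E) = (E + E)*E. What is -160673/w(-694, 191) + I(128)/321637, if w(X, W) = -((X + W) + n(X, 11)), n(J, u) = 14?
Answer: -51662358149/157280493 ≈ -328.47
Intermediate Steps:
I(E) = 2*E² (I(E) = (2*E)*E = 2*E²)
w(X, W) = -14 - W - X (w(X, W) = -((X + W) + 14) = -((W + X) + 14) = -(14 + W + X) = -14 - W - X)
-160673/w(-694, 191) + I(128)/321637 = -160673/(-14 - 1*191 - 1*(-694)) + (2*128²)/321637 = -160673/(-14 - 191 + 694) + (2*16384)*(1/321637) = -160673/489 + 32768*(1/321637) = -160673*1/489 + 32768/321637 = -160673/489 + 32768/321637 = -51662358149/157280493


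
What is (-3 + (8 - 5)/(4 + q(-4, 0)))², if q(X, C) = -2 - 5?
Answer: 16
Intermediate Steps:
q(X, C) = -7
(-3 + (8 - 5)/(4 + q(-4, 0)))² = (-3 + (8 - 5)/(4 - 7))² = (-3 + 3/(-3))² = (-3 + 3*(-⅓))² = (-3 - 1)² = (-4)² = 16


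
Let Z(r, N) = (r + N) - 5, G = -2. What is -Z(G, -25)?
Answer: 32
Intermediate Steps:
Z(r, N) = -5 + N + r (Z(r, N) = (N + r) - 5 = -5 + N + r)
-Z(G, -25) = -(-5 - 25 - 2) = -1*(-32) = 32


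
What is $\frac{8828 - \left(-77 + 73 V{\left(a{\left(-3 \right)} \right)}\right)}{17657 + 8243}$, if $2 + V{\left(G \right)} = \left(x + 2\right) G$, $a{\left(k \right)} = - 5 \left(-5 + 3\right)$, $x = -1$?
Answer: $\frac{8321}{25900} \approx 0.32127$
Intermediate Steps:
$a{\left(k \right)} = 10$ ($a{\left(k \right)} = \left(-5\right) \left(-2\right) = 10$)
$V{\left(G \right)} = -2 + G$ ($V{\left(G \right)} = -2 + \left(-1 + 2\right) G = -2 + 1 G = -2 + G$)
$\frac{8828 - \left(-77 + 73 V{\left(a{\left(-3 \right)} \right)}\right)}{17657 + 8243} = \frac{8828 + \left(77 - 73 \left(-2 + 10\right)\right)}{17657 + 8243} = \frac{8828 + \left(77 - 584\right)}{25900} = \left(8828 + \left(77 - 584\right)\right) \frac{1}{25900} = \left(8828 - 507\right) \frac{1}{25900} = 8321 \cdot \frac{1}{25900} = \frac{8321}{25900}$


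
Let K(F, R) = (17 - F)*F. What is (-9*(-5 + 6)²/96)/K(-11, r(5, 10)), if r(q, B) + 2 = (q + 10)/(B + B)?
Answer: 3/9856 ≈ 0.00030438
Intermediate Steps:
r(q, B) = -2 + (10 + q)/(2*B) (r(q, B) = -2 + (q + 10)/(B + B) = -2 + (10 + q)/((2*B)) = -2 + (10 + q)*(1/(2*B)) = -2 + (10 + q)/(2*B))
K(F, R) = F*(17 - F)
(-9*(-5 + 6)²/96)/K(-11, r(5, 10)) = (-9*(-5 + 6)²/96)/((-11*(17 - 1*(-11)))) = (-9*1²/96)/((-11*(17 + 11))) = (-9/96)/((-11*28)) = -9*1/96/(-308) = -3/32*(-1/308) = 3/9856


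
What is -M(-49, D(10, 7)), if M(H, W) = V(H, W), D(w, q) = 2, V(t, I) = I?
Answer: -2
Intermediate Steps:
M(H, W) = W
-M(-49, D(10, 7)) = -1*2 = -2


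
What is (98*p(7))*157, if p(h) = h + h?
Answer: 215404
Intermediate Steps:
p(h) = 2*h
(98*p(7))*157 = (98*(2*7))*157 = (98*14)*157 = 1372*157 = 215404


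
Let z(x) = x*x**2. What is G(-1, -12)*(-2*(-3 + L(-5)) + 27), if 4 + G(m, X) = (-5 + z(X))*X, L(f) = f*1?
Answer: 894056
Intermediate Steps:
z(x) = x**3
L(f) = f
G(m, X) = -4 + X*(-5 + X**3) (G(m, X) = -4 + (-5 + X**3)*X = -4 + X*(-5 + X**3))
G(-1, -12)*(-2*(-3 + L(-5)) + 27) = (-4 + (-12)**4 - 5*(-12))*(-2*(-3 - 5) + 27) = (-4 + 20736 + 60)*(-2*(-8) + 27) = 20792*(16 + 27) = 20792*43 = 894056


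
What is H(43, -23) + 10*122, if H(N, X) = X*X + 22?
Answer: 1771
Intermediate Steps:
H(N, X) = 22 + X² (H(N, X) = X² + 22 = 22 + X²)
H(43, -23) + 10*122 = (22 + (-23)²) + 10*122 = (22 + 529) + 1220 = 551 + 1220 = 1771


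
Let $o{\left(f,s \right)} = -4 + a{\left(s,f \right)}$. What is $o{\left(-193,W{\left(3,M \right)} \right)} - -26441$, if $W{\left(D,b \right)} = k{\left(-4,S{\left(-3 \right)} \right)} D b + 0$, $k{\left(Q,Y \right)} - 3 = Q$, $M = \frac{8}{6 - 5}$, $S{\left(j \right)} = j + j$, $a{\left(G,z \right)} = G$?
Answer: $26413$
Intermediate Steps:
$S{\left(j \right)} = 2 j$
$M = 8$ ($M = \frac{8}{6 - 5} = \frac{8}{1} = 8 \cdot 1 = 8$)
$k{\left(Q,Y \right)} = 3 + Q$
$W{\left(D,b \right)} = - D b$ ($W{\left(D,b \right)} = \left(3 - 4\right) D b + 0 = - D b + 0 = - D b$)
$o{\left(f,s \right)} = -4 + s$
$o{\left(-193,W{\left(3,M \right)} \right)} - -26441 = \left(-4 - 3 \cdot 8\right) - -26441 = \left(-4 - 24\right) + 26441 = -28 + 26441 = 26413$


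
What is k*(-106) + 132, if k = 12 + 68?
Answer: -8348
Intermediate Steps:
k = 80
k*(-106) + 132 = 80*(-106) + 132 = -8480 + 132 = -8348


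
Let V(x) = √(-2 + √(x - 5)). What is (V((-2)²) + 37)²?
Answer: (37 + √(-2 + I))² ≈ 1392.4 + 108.7*I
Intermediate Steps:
V(x) = √(-2 + √(-5 + x))
(V((-2)²) + 37)² = (√(-2 + √(-5 + (-2)²)) + 37)² = (√(-2 + √(-5 + 4)) + 37)² = (√(-2 + √(-1)) + 37)² = (√(-2 + I) + 37)² = (37 + √(-2 + I))²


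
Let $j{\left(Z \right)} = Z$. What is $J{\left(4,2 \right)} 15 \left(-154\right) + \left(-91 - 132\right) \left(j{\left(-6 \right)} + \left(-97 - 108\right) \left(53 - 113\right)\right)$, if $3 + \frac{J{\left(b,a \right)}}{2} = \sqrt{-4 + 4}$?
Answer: $-2727702$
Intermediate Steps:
$J{\left(b,a \right)} = -6$ ($J{\left(b,a \right)} = -6 + 2 \sqrt{-4 + 4} = -6 + 2 \sqrt{0} = -6 + 2 \cdot 0 = -6 + 0 = -6$)
$J{\left(4,2 \right)} 15 \left(-154\right) + \left(-91 - 132\right) \left(j{\left(-6 \right)} + \left(-97 - 108\right) \left(53 - 113\right)\right) = \left(-6\right) 15 \left(-154\right) + \left(-91 - 132\right) \left(-6 + \left(-97 - 108\right) \left(53 - 113\right)\right) = \left(-90\right) \left(-154\right) - 223 \left(-6 - -12300\right) = 13860 - 223 \left(-6 + 12300\right) = 13860 - 2741562 = -2727702$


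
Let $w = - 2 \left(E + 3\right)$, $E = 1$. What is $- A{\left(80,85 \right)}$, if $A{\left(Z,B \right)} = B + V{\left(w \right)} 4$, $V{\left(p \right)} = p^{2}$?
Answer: $-341$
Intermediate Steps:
$w = -8$ ($w = - 2 \left(1 + 3\right) = \left(-2\right) 4 = -8$)
$A{\left(Z,B \right)} = 256 + B$ ($A{\left(Z,B \right)} = B + \left(-8\right)^{2} \cdot 4 = B + 64 \cdot 4 = B + 256 = 256 + B$)
$- A{\left(80,85 \right)} = - (256 + 85) = \left(-1\right) 341 = -341$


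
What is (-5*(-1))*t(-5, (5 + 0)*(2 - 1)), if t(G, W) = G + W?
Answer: 0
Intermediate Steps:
(-5*(-1))*t(-5, (5 + 0)*(2 - 1)) = (-5*(-1))*(-5 + (5 + 0)*(2 - 1)) = 5*(-5 + 5*1) = 5*(-5 + 5) = 5*0 = 0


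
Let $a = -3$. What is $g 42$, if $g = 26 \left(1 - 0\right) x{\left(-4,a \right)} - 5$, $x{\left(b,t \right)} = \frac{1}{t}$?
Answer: $-574$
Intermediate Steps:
$g = - \frac{41}{3}$ ($g = 26 \frac{1 - 0}{-3} - 5 = 26 \left(1 + 0\right) \left(- \frac{1}{3}\right) - 5 = 26 \cdot 1 \left(- \frac{1}{3}\right) - 5 = 26 \left(- \frac{1}{3}\right) - 5 = - \frac{26}{3} - 5 = - \frac{41}{3} \approx -13.667$)
$g 42 = \left(- \frac{41}{3}\right) 42 = -574$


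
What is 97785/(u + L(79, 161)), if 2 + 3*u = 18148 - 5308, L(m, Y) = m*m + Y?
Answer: 293355/32044 ≈ 9.1548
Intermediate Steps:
L(m, Y) = Y + m**2 (L(m, Y) = m**2 + Y = Y + m**2)
u = 12838/3 (u = -2/3 + (18148 - 5308)/3 = -2/3 + (1/3)*12840 = -2/3 + 4280 = 12838/3 ≈ 4279.3)
97785/(u + L(79, 161)) = 97785/(12838/3 + (161 + 79**2)) = 97785/(12838/3 + (161 + 6241)) = 97785/(12838/3 + 6402) = 97785/(32044/3) = 97785*(3/32044) = 293355/32044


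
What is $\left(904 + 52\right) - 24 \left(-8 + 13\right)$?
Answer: $836$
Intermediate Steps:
$\left(904 + 52\right) - 24 \left(-8 + 13\right) = 956 - 120 = 836$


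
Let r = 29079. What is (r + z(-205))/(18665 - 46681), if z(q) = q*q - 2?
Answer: -35551/14008 ≈ -2.5379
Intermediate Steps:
z(q) = -2 + q² (z(q) = q² - 2 = -2 + q²)
(r + z(-205))/(18665 - 46681) = (29079 + (-2 + (-205)²))/(18665 - 46681) = (29079 + (-2 + 42025))/(-28016) = (29079 + 42023)*(-1/28016) = 71102*(-1/28016) = -35551/14008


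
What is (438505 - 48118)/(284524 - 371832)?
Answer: -390387/87308 ≈ -4.4714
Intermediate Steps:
(438505 - 48118)/(284524 - 371832) = 390387/(-87308) = 390387*(-1/87308) = -390387/87308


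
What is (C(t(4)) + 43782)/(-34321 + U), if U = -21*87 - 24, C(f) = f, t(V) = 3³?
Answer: -43809/36172 ≈ -1.2111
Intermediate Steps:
t(V) = 27
U = -1851 (U = -1827 - 24 = -1851)
(C(t(4)) + 43782)/(-34321 + U) = (27 + 43782)/(-34321 - 1851) = 43809/(-36172) = 43809*(-1/36172) = -43809/36172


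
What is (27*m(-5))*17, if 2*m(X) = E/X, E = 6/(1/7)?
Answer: -9639/5 ≈ -1927.8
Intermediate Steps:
E = 42 (E = 6/(1/7) = 6*7 = 42)
m(X) = 21/X (m(X) = (42/X)/2 = 21/X)
(27*m(-5))*17 = (27*(21/(-5)))*17 = (27*(21*(-1/5)))*17 = (27*(-21/5))*17 = -567/5*17 = -9639/5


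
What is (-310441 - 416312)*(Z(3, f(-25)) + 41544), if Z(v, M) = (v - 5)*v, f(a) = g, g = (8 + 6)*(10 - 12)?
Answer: -30187866114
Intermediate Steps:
g = -28 (g = 14*(-2) = -28)
f(a) = -28
Z(v, M) = v*(-5 + v) (Z(v, M) = (-5 + v)*v = v*(-5 + v))
(-310441 - 416312)*(Z(3, f(-25)) + 41544) = (-310441 - 416312)*(3*(-5 + 3) + 41544) = -726753*(3*(-2) + 41544) = -726753*(-6 + 41544) = -726753*41538 = -30187866114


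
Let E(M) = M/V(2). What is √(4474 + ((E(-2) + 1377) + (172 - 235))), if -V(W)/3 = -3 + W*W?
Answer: √52098/3 ≈ 76.083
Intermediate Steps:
V(W) = 9 - 3*W² (V(W) = -3*(-3 + W*W) = -3*(-3 + W²) = 9 - 3*W²)
E(M) = -M/3 (E(M) = M/(9 - 3*2²) = M/(9 - 3*4) = M/(9 - 12) = M/(-3) = M*(-⅓) = -M/3)
√(4474 + ((E(-2) + 1377) + (172 - 235))) = √(4474 + ((-⅓*(-2) + 1377) + (172 - 235))) = √(4474 + ((⅔ + 1377) - 63)) = √(4474 + (4133/3 - 63)) = √(4474 + 3944/3) = √(17366/3) = √52098/3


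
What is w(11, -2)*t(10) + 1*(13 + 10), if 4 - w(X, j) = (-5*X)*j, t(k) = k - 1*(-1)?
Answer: -1143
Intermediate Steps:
t(k) = 1 + k (t(k) = k + 1 = 1 + k)
w(X, j) = 4 + 5*X*j (w(X, j) = 4 - (-5*X)*j = 4 - (-5)*X*j = 4 + 5*X*j)
w(11, -2)*t(10) + 1*(13 + 10) = (4 + 5*11*(-2))*(1 + 10) + 1*(13 + 10) = (4 - 110)*11 + 1*23 = -106*11 + 23 = -1166 + 23 = -1143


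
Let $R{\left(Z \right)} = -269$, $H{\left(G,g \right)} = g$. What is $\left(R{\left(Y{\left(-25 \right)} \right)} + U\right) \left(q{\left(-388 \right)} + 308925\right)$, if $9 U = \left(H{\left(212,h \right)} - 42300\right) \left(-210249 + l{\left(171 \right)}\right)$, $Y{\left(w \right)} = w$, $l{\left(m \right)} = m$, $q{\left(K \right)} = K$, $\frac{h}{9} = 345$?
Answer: $282277237287077$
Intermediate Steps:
$h = 3105$ ($h = 9 \cdot 345 = 3105$)
$U = 914889690$ ($U = \frac{\left(3105 - 42300\right) \left(-210249 + 171\right)}{9} = \frac{\left(-39195\right) \left(-210078\right)}{9} = \frac{1}{9} \cdot 8234007210 = 914889690$)
$\left(R{\left(Y{\left(-25 \right)} \right)} + U\right) \left(q{\left(-388 \right)} + 308925\right) = \left(-269 + 914889690\right) \left(-388 + 308925\right) = 914889421 \cdot 308537 = 282277237287077$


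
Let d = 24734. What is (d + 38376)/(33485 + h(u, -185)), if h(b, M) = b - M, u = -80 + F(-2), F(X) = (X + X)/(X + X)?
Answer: 63110/33591 ≈ 1.8788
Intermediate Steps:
F(X) = 1 (F(X) = (2*X)/((2*X)) = (2*X)*(1/(2*X)) = 1)
u = -79 (u = -80 + 1 = -79)
(d + 38376)/(33485 + h(u, -185)) = (24734 + 38376)/(33485 + (-79 - 1*(-185))) = 63110/(33485 + (-79 + 185)) = 63110/(33485 + 106) = 63110/33591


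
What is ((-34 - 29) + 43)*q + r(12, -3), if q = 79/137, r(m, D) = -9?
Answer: -2813/137 ≈ -20.533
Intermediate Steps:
q = 79/137 (q = 79*(1/137) = 79/137 ≈ 0.57664)
((-34 - 29) + 43)*q + r(12, -3) = ((-34 - 29) + 43)*(79/137) - 9 = (-63 + 43)*(79/137) - 9 = -20*79/137 - 9 = -1580/137 - 9 = -2813/137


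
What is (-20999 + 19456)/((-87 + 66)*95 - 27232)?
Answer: 1543/29227 ≈ 0.052794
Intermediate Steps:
(-20999 + 19456)/((-87 + 66)*95 - 27232) = -1543/(-21*95 - 27232) = -1543/(-1995 - 27232) = -1543/(-29227) = -1543*(-1/29227) = 1543/29227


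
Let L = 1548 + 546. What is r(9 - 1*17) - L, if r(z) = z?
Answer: -2102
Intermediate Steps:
L = 2094
r(9 - 1*17) - L = (9 - 1*17) - 1*2094 = (9 - 17) - 2094 = -8 - 2094 = -2102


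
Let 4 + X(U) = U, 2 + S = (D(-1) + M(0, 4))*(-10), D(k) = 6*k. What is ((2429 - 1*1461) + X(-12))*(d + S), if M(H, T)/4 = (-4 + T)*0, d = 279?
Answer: 320824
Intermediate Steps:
M(H, T) = 0 (M(H, T) = 4*((-4 + T)*0) = 4*0 = 0)
S = 58 (S = -2 + (6*(-1) + 0)*(-10) = -2 + (-6 + 0)*(-10) = -2 - 6*(-10) = -2 + 60 = 58)
X(U) = -4 + U
((2429 - 1*1461) + X(-12))*(d + S) = ((2429 - 1*1461) + (-4 - 12))*(279 + 58) = ((2429 - 1461) - 16)*337 = (968 - 16)*337 = 952*337 = 320824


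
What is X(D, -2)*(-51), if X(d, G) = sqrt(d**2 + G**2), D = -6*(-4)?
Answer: -102*sqrt(145) ≈ -1228.2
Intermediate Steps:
D = 24
X(d, G) = sqrt(G**2 + d**2)
X(D, -2)*(-51) = sqrt((-2)**2 + 24**2)*(-51) = sqrt(4 + 576)*(-51) = sqrt(580)*(-51) = (2*sqrt(145))*(-51) = -102*sqrt(145)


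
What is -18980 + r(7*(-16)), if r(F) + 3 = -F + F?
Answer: -18983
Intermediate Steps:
r(F) = -3 (r(F) = -3 + (-F + F) = -3 + 0 = -3)
-18980 + r(7*(-16)) = -18980 - 3 = -18983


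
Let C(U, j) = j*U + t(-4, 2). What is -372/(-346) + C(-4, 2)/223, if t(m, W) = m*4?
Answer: 37326/38579 ≈ 0.96752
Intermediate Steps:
t(m, W) = 4*m
C(U, j) = -16 + U*j (C(U, j) = j*U + 4*(-4) = U*j - 16 = -16 + U*j)
-372/(-346) + C(-4, 2)/223 = -372/(-346) + (-16 - 4*2)/223 = -372*(-1/346) + (-16 - 8)*(1/223) = 186/173 - 24*1/223 = 186/173 - 24/223 = 37326/38579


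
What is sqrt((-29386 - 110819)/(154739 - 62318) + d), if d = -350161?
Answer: I*sqrt(36925464154026)/10269 ≈ 591.75*I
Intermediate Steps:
sqrt((-29386 - 110819)/(154739 - 62318) + d) = sqrt((-29386 - 110819)/(154739 - 62318) - 350161) = sqrt(-140205/92421 - 350161) = sqrt(-140205*1/92421 - 350161) = sqrt(-46735/30807 - 350161) = sqrt(-10787456662/30807) = I*sqrt(36925464154026)/10269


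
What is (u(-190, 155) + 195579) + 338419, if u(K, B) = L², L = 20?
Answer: 534398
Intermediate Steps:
u(K, B) = 400 (u(K, B) = 20² = 400)
(u(-190, 155) + 195579) + 338419 = (400 + 195579) + 338419 = 195979 + 338419 = 534398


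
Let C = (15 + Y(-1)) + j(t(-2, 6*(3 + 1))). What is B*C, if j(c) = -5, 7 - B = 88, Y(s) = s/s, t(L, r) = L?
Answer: -891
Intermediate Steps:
Y(s) = 1
B = -81 (B = 7 - 1*88 = 7 - 88 = -81)
C = 11 (C = (15 + 1) - 5 = 16 - 5 = 11)
B*C = -81*11 = -891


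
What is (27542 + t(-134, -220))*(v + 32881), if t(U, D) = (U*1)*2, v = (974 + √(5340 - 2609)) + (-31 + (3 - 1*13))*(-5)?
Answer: 928952440 + 27274*√2731 ≈ 9.3038e+8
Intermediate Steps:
v = 1179 + √2731 (v = (974 + √2731) + (-31 + (3 - 13))*(-5) = (974 + √2731) + (-31 - 10)*(-5) = (974 + √2731) - 41*(-5) = (974 + √2731) + 205 = 1179 + √2731 ≈ 1231.3)
t(U, D) = 2*U (t(U, D) = U*2 = 2*U)
(27542 + t(-134, -220))*(v + 32881) = (27542 + 2*(-134))*((1179 + √2731) + 32881) = (27542 - 268)*(34060 + √2731) = 27274*(34060 + √2731) = 928952440 + 27274*√2731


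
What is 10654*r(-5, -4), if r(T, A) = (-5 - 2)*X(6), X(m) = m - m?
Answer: 0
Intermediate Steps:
X(m) = 0
r(T, A) = 0 (r(T, A) = (-5 - 2)*0 = -7*0 = 0)
10654*r(-5, -4) = 10654*0 = 0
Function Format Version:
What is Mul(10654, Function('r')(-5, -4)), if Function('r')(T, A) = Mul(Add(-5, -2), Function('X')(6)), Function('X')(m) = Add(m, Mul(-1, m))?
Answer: 0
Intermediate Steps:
Function('X')(m) = 0
Function('r')(T, A) = 0 (Function('r')(T, A) = Mul(Add(-5, -2), 0) = Mul(-7, 0) = 0)
Mul(10654, Function('r')(-5, -4)) = Mul(10654, 0) = 0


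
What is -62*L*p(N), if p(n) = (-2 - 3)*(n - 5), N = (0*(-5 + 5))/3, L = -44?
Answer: 68200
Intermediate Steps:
N = 0 (N = (0*0)*(⅓) = 0*(⅓) = 0)
p(n) = 25 - 5*n (p(n) = -5*(-5 + n) = 25 - 5*n)
-62*L*p(N) = -(-2728)*(25 - 5*0) = -(-2728)*(25 + 0) = -(-2728)*25 = -62*(-1100) = 68200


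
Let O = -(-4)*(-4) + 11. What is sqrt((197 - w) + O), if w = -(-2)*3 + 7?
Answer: sqrt(179) ≈ 13.379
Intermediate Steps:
O = -5 (O = -4*4 + 11 = -16 + 11 = -5)
w = 13 (w = -1*(-6) + 7 = 6 + 7 = 13)
sqrt((197 - w) + O) = sqrt((197 - 1*13) - 5) = sqrt((197 - 13) - 5) = sqrt(184 - 5) = sqrt(179)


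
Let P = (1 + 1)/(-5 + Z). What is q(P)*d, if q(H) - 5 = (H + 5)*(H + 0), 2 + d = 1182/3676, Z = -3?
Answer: -188185/29408 ≈ -6.3991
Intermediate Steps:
P = -¼ (P = (1 + 1)/(-5 - 3) = 2/(-8) = 2*(-⅛) = -¼ ≈ -0.25000)
d = -3085/1838 (d = -2 + 1182/3676 = -2 + 1182*(1/3676) = -2 + 591/1838 = -3085/1838 ≈ -1.6785)
q(H) = 5 + H*(5 + H) (q(H) = 5 + (H + 5)*(H + 0) = 5 + (5 + H)*H = 5 + H*(5 + H))
q(P)*d = (5 + (-¼)² + 5*(-¼))*(-3085/1838) = (5 + 1/16 - 5/4)*(-3085/1838) = (61/16)*(-3085/1838) = -188185/29408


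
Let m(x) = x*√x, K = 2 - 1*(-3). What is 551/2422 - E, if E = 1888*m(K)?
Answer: 551/2422 - 9440*√5 ≈ -21108.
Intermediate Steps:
K = 5 (K = 2 + 3 = 5)
m(x) = x^(3/2)
E = 9440*√5 (E = 1888*5^(3/2) = 1888*(5*√5) = 9440*√5 ≈ 21108.)
551/2422 - E = 551/2422 - 9440*√5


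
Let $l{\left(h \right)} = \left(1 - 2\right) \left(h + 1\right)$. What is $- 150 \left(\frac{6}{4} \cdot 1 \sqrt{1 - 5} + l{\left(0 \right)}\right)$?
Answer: $150 - 450 i \approx 150.0 - 450.0 i$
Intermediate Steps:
$l{\left(h \right)} = -1 - h$ ($l{\left(h \right)} = \left(1 - 2\right) \left(1 + h\right) = - (1 + h) = -1 - h$)
$- 150 \left(\frac{6}{4} \cdot 1 \sqrt{1 - 5} + l{\left(0 \right)}\right) = - 150 \left(\frac{6}{4} \cdot 1 \sqrt{1 - 5} - 1\right) = - 150 \left(6 \cdot \frac{1}{4} \cdot 1 \sqrt{-4} + \left(-1 + 0\right)\right) = - 150 \left(\frac{3}{2} \cdot 1 \cdot 2 i - 1\right) = - 150 \left(\frac{3 \cdot 2 i}{2} - 1\right) = - 150 \left(3 i - 1\right) = - 150 \left(-1 + 3 i\right) = 150 - 450 i$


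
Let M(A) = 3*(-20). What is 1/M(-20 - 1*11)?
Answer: -1/60 ≈ -0.016667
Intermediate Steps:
M(A) = -60
1/M(-20 - 1*11) = 1/(-60) = -1/60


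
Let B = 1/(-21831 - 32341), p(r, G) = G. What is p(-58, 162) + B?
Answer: 8775863/54172 ≈ 162.00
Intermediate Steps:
B = -1/54172 (B = 1/(-54172) = -1/54172 ≈ -1.8460e-5)
p(-58, 162) + B = 162 - 1/54172 = 8775863/54172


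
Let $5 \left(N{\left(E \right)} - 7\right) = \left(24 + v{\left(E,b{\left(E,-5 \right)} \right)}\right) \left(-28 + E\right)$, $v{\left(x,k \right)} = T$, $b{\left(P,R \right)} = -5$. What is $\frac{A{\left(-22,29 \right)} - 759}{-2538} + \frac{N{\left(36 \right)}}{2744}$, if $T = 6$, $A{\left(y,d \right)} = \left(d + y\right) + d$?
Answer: $\frac{353917}{1160712} \approx 0.30491$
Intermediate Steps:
$A{\left(y,d \right)} = y + 2 d$
$v{\left(x,k \right)} = 6$
$N{\left(E \right)} = -161 + 6 E$ ($N{\left(E \right)} = 7 + \frac{\left(24 + 6\right) \left(-28 + E\right)}{5} = 7 + \frac{30 \left(-28 + E\right)}{5} = 7 + \frac{-840 + 30 E}{5} = 7 + \left(-168 + 6 E\right) = -161 + 6 E$)
$\frac{A{\left(-22,29 \right)} - 759}{-2538} + \frac{N{\left(36 \right)}}{2744} = \frac{\left(-22 + 2 \cdot 29\right) - 759}{-2538} + \frac{-161 + 6 \cdot 36}{2744} = \left(\left(-22 + 58\right) - 759\right) \left(- \frac{1}{2538}\right) + \left(-161 + 216\right) \frac{1}{2744} = \left(36 - 759\right) \left(- \frac{1}{2538}\right) + 55 \cdot \frac{1}{2744} = \left(-723\right) \left(- \frac{1}{2538}\right) + \frac{55}{2744} = \frac{241}{846} + \frac{55}{2744} = \frac{353917}{1160712}$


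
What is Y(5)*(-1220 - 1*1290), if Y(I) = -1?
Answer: 2510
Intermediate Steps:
Y(5)*(-1220 - 1*1290) = -(-1220 - 1*1290) = -(-1220 - 1290) = -1*(-2510) = 2510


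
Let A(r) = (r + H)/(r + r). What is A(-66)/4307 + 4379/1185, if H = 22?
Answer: 6286916/1701265 ≈ 3.6954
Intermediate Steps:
A(r) = (22 + r)/(2*r) (A(r) = (r + 22)/(r + r) = (22 + r)/((2*r)) = (22 + r)*(1/(2*r)) = (22 + r)/(2*r))
A(-66)/4307 + 4379/1185 = ((½)*(22 - 66)/(-66))/4307 + 4379/1185 = ((½)*(-1/66)*(-44))*(1/4307) + 4379*(1/1185) = (⅓)*(1/4307) + 4379/1185 = 1/12921 + 4379/1185 = 6286916/1701265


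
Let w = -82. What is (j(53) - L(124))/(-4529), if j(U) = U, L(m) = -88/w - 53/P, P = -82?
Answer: -4205/371378 ≈ -0.011323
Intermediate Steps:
L(m) = 141/82 (L(m) = -88/(-82) - 53/(-82) = -88*(-1/82) - 53*(-1/82) = 44/41 + 53/82 = 141/82)
(j(53) - L(124))/(-4529) = (53 - 1*141/82)/(-4529) = (53 - 141/82)*(-1/4529) = (4205/82)*(-1/4529) = -4205/371378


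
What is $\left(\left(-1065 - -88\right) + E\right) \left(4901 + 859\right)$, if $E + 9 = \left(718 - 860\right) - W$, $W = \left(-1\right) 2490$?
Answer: $7845120$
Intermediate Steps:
$W = -2490$
$E = 2339$ ($E = -9 + \left(\left(718 - 860\right) - -2490\right) = -9 + \left(-142 + 2490\right) = -9 + 2348 = 2339$)
$\left(\left(-1065 - -88\right) + E\right) \left(4901 + 859\right) = \left(\left(-1065 - -88\right) + 2339\right) \left(4901 + 859\right) = \left(\left(-1065 + 88\right) + 2339\right) 5760 = \left(-977 + 2339\right) 5760 = 1362 \cdot 5760 = 7845120$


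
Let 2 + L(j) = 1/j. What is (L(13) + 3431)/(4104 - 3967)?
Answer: 44578/1781 ≈ 25.030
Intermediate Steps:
L(j) = -2 + 1/j
(L(13) + 3431)/(4104 - 3967) = ((-2 + 1/13) + 3431)/(4104 - 3967) = ((-2 + 1/13) + 3431)/137 = (-25/13 + 3431)*(1/137) = (44578/13)*(1/137) = 44578/1781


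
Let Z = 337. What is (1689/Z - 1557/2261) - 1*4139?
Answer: -3150445903/761957 ≈ -4134.7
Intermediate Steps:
(1689/Z - 1557/2261) - 1*4139 = (1689/337 - 1557/2261) - 1*4139 = (1689*(1/337) - 1557*1/2261) - 4139 = (1689/337 - 1557/2261) - 4139 = 3294120/761957 - 4139 = -3150445903/761957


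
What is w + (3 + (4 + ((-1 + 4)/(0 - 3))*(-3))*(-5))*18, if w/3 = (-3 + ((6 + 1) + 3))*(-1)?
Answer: -597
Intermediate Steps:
w = -21 (w = 3*((-3 + ((6 + 1) + 3))*(-1)) = 3*((-3 + (7 + 3))*(-1)) = 3*((-3 + 10)*(-1)) = 3*(7*(-1)) = 3*(-7) = -21)
w + (3 + (4 + ((-1 + 4)/(0 - 3))*(-3))*(-5))*18 = -21 + (3 + (4 + ((-1 + 4)/(0 - 3))*(-3))*(-5))*18 = -21 + (3 + (4 + (3/(-3))*(-3))*(-5))*18 = -21 + (3 + (4 + (3*(-⅓))*(-3))*(-5))*18 = -21 + (3 + (4 - 1*(-3))*(-5))*18 = -21 + (3 + (4 + 3)*(-5))*18 = -21 + (3 + 7*(-5))*18 = -21 + (3 - 35)*18 = -21 - 32*18 = -21 - 576 = -597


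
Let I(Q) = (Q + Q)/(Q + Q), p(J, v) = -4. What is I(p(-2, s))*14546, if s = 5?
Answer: 14546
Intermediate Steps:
I(Q) = 1 (I(Q) = (2*Q)/((2*Q)) = (2*Q)*(1/(2*Q)) = 1)
I(p(-2, s))*14546 = 1*14546 = 14546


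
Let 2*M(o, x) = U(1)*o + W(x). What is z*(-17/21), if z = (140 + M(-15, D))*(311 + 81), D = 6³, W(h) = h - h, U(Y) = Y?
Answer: -126140/3 ≈ -42047.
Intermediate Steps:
W(h) = 0
D = 216
M(o, x) = o/2 (M(o, x) = (1*o + 0)/2 = (o + 0)/2 = o/2)
z = 51940 (z = (140 + (½)*(-15))*(311 + 81) = (140 - 15/2)*392 = (265/2)*392 = 51940)
z*(-17/21) = 51940*(-17/21) = -126140/3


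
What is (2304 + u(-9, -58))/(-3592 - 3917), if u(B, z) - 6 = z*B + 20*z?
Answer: -1672/7509 ≈ -0.22267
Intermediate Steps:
u(B, z) = 6 + 20*z + B*z (u(B, z) = 6 + (z*B + 20*z) = 6 + (B*z + 20*z) = 6 + (20*z + B*z) = 6 + 20*z + B*z)
(2304 + u(-9, -58))/(-3592 - 3917) = (2304 + (6 + 20*(-58) - 9*(-58)))/(-3592 - 3917) = (2304 + (6 - 1160 + 522))/(-7509) = (2304 - 632)*(-1/7509) = 1672*(-1/7509) = -1672/7509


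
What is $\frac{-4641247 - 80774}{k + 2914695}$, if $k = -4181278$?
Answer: $\frac{4722021}{1266583} \approx 3.7282$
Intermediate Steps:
$\frac{-4641247 - 80774}{k + 2914695} = \frac{-4641247 - 80774}{-4181278 + 2914695} = \frac{-4641247 + \left(-99977 + 19203\right)}{-1266583} = \left(-4641247 - 80774\right) \left(- \frac{1}{1266583}\right) = \left(-4722021\right) \left(- \frac{1}{1266583}\right) = \frac{4722021}{1266583}$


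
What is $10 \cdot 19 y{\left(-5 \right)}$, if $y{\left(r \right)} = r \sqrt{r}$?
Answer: $- 950 i \sqrt{5} \approx - 2124.3 i$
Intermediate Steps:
$y{\left(r \right)} = r^{\frac{3}{2}}$
$10 \cdot 19 y{\left(-5 \right)} = 10 \cdot 19 \left(-5\right)^{\frac{3}{2}} = 190 \left(- 5 i \sqrt{5}\right) = - 950 i \sqrt{5}$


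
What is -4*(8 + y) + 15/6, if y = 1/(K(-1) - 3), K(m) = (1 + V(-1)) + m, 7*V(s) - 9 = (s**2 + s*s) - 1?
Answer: -593/22 ≈ -26.955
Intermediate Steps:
V(s) = 8/7 + 2*s**2/7 (V(s) = 9/7 + ((s**2 + s*s) - 1)/7 = 9/7 + ((s**2 + s**2) - 1)/7 = 9/7 + (2*s**2 - 1)/7 = 9/7 + (-1 + 2*s**2)/7 = 9/7 + (-1/7 + 2*s**2/7) = 8/7 + 2*s**2/7)
K(m) = 17/7 + m (K(m) = (1 + (8/7 + (2/7)*(-1)**2)) + m = (1 + (8/7 + (2/7)*1)) + m = (1 + (8/7 + 2/7)) + m = (1 + 10/7) + m = 17/7 + m)
y = -7/11 (y = 1/((17/7 - 1) - 3) = 1/(10/7 - 3) = 1/(-11/7) = -7/11 ≈ -0.63636)
-4*(8 + y) + 15/6 = -4*(8 - 7/11) + 15/6 = -4*81/11 + 15*(1/6) = -324/11 + 5/2 = -593/22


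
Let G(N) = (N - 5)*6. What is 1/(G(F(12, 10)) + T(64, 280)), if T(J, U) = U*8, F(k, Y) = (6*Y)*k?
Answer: 1/6530 ≈ 0.00015314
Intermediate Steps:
F(k, Y) = 6*Y*k
T(J, U) = 8*U
G(N) = -30 + 6*N (G(N) = (-5 + N)*6 = -30 + 6*N)
1/(G(F(12, 10)) + T(64, 280)) = 1/((-30 + 6*(6*10*12)) + 8*280) = 1/((-30 + 6*720) + 2240) = 1/((-30 + 4320) + 2240) = 1/(4290 + 2240) = 1/6530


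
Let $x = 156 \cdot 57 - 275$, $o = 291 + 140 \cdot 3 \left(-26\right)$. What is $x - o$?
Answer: $19246$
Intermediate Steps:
$o = -10629$ ($o = 291 + 140 \left(-78\right) = 291 - 10920 = -10629$)
$x = 8617$ ($x = 8892 - 275 = 8617$)
$x - o = 8617 - -10629 = 8617 + 10629 = 19246$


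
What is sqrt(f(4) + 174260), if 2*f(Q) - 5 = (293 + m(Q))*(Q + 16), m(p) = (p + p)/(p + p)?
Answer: sqrt(708810)/2 ≈ 420.95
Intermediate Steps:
m(p) = 1 (m(p) = (2*p)/((2*p)) = (2*p)*(1/(2*p)) = 1)
f(Q) = 4709/2 + 147*Q (f(Q) = 5/2 + ((293 + 1)*(Q + 16))/2 = 5/2 + (294*(16 + Q))/2 = 5/2 + (4704 + 294*Q)/2 = 5/2 + (2352 + 147*Q) = 4709/2 + 147*Q)
sqrt(f(4) + 174260) = sqrt((4709/2 + 147*4) + 174260) = sqrt((4709/2 + 588) + 174260) = sqrt(5885/2 + 174260) = sqrt(354405/2) = sqrt(708810)/2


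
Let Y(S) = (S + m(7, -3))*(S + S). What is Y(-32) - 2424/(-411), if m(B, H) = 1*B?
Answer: 220008/137 ≈ 1605.9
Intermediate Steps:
m(B, H) = B
Y(S) = 2*S*(7 + S) (Y(S) = (S + 7)*(S + S) = (7 + S)*(2*S) = 2*S*(7 + S))
Y(-32) - 2424/(-411) = 2*(-32)*(7 - 32) - 2424/(-411) = 2*(-32)*(-25) - 2424*(-1)/411 = 1600 - 1*(-808/137) = 1600 + 808/137 = 220008/137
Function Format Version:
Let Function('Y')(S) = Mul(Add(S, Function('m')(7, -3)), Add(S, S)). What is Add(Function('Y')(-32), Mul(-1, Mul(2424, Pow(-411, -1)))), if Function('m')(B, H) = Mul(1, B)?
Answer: Rational(220008, 137) ≈ 1605.9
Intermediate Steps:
Function('m')(B, H) = B
Function('Y')(S) = Mul(2, S, Add(7, S)) (Function('Y')(S) = Mul(Add(S, 7), Add(S, S)) = Mul(Add(7, S), Mul(2, S)) = Mul(2, S, Add(7, S)))
Add(Function('Y')(-32), Mul(-1, Mul(2424, Pow(-411, -1)))) = Add(Mul(2, -32, Add(7, -32)), Mul(-1, Mul(2424, Pow(-411, -1)))) = Add(Mul(2, -32, -25), Mul(-1, Mul(2424, Rational(-1, 411)))) = Add(1600, Mul(-1, Rational(-808, 137))) = Add(1600, Rational(808, 137)) = Rational(220008, 137)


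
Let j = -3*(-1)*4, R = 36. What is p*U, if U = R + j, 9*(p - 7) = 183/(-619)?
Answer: 207008/619 ≈ 334.42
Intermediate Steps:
p = 12938/1857 (p = 7 + (183/(-619))/9 = 7 + (183*(-1/619))/9 = 7 + (⅑)*(-183/619) = 7 - 61/1857 = 12938/1857 ≈ 6.9671)
j = 12 (j = 3*4 = 12)
U = 48 (U = 36 + 12 = 48)
p*U = (12938/1857)*48 = 207008/619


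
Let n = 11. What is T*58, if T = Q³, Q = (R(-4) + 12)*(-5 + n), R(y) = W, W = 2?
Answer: 34376832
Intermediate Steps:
R(y) = 2
Q = 84 (Q = (2 + 12)*(-5 + 11) = 14*6 = 84)
T = 592704 (T = 84³ = 592704)
T*58 = 592704*58 = 34376832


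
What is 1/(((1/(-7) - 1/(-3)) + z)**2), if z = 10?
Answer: 441/45796 ≈ 0.0096297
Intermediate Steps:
1/(((1/(-7) - 1/(-3)) + z)**2) = 1/(((1/(-7) - 1/(-3)) + 10)**2) = 1/(((-1/7 - 1*(-1/3)) + 10)**2) = 1/(((-1/7 + 1/3) + 10)**2) = 1/((4/21 + 10)**2) = 1/((214/21)**2) = 1/(45796/441) = 441/45796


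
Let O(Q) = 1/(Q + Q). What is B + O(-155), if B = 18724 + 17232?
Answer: 11146359/310 ≈ 35956.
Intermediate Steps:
O(Q) = 1/(2*Q)
B = 35956
B + O(-155) = 35956 + (½)/(-155) = 35956 + (½)*(-1/155) = 35956 - 1/310 = 11146359/310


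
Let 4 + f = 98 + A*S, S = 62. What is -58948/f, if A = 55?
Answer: -14737/876 ≈ -16.823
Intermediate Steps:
f = 3504 (f = -4 + (98 + 55*62) = -4 + (98 + 3410) = -4 + 3508 = 3504)
-58948/f = -58948/3504 = -58948*1/3504 = -14737/876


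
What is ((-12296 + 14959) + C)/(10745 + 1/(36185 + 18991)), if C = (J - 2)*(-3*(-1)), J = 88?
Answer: 161169096/592866121 ≈ 0.27185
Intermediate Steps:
C = 258 (C = (88 - 2)*(-3*(-1)) = 86*3 = 258)
((-12296 + 14959) + C)/(10745 + 1/(36185 + 18991)) = ((-12296 + 14959) + 258)/(10745 + 1/(36185 + 18991)) = (2663 + 258)/(10745 + 1/55176) = 2921/(10745 + 1/55176) = 2921/(592866121/55176) = 2921*(55176/592866121) = 161169096/592866121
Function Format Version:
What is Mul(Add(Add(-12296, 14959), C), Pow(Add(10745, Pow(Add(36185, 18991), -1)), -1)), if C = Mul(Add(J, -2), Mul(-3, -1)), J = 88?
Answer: Rational(161169096, 592866121) ≈ 0.27185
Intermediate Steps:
C = 258 (C = Mul(Add(88, -2), Mul(-3, -1)) = Mul(86, 3) = 258)
Mul(Add(Add(-12296, 14959), C), Pow(Add(10745, Pow(Add(36185, 18991), -1)), -1)) = Mul(Add(Add(-12296, 14959), 258), Pow(Add(10745, Pow(Add(36185, 18991), -1)), -1)) = Mul(Add(2663, 258), Pow(Add(10745, Pow(55176, -1)), -1)) = Mul(2921, Pow(Add(10745, Rational(1, 55176)), -1)) = Mul(2921, Pow(Rational(592866121, 55176), -1)) = Mul(2921, Rational(55176, 592866121)) = Rational(161169096, 592866121)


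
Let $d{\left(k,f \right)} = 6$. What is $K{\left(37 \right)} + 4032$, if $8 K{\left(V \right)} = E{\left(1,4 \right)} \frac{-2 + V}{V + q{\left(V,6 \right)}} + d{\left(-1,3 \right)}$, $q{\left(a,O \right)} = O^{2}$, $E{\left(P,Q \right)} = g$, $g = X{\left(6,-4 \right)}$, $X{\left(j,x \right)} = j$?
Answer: $\frac{294417}{73} \approx 4033.1$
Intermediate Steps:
$g = 6$
$E{\left(P,Q \right)} = 6$
$K{\left(V \right)} = \frac{3}{4} + \frac{3 \left(-2 + V\right)}{4 \left(36 + V\right)}$ ($K{\left(V \right)} = \frac{6 \frac{-2 + V}{V + 6^{2}} + 6}{8} = \frac{6 \frac{-2 + V}{V + 36} + 6}{8} = \frac{6 \frac{-2 + V}{36 + V} + 6}{8} = \frac{\frac{6 \left(-2 + V\right)}{36 + V} + 6}{8} = \frac{6 + \frac{6 \left(-2 + V\right)}{36 + V}}{8} = \frac{3}{4} + \frac{3 \left(-2 + V\right)}{4 \left(36 + V\right)}$)
$K{\left(37 \right)} + 4032 = \frac{3 \left(17 + 37\right)}{2 \left(36 + 37\right)} + 4032 = \frac{3}{2} \cdot \frac{1}{73} \cdot 54 + 4032 = \frac{81}{73} + 4032 = \frac{294417}{73}$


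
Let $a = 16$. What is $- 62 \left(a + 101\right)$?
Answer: $-7254$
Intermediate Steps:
$- 62 \left(a + 101\right) = - 62 \left(16 + 101\right) = \left(-62\right) 117 = -7254$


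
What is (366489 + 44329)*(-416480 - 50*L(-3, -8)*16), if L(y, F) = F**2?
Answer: -192131362240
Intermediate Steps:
(366489 + 44329)*(-416480 - 50*L(-3, -8)*16) = (366489 + 44329)*(-416480 - 50*(-8)**2*16) = 410818*(-416480 - 50*64*16) = 410818*(-416480 - 3200*16) = 410818*(-416480 - 51200) = 410818*(-467680) = -192131362240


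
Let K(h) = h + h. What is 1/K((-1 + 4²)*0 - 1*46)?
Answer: -1/92 ≈ -0.010870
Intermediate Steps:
K(h) = 2*h
1/K((-1 + 4²)*0 - 1*46) = 1/(2*((-1 + 4²)*0 - 1*46)) = 1/(2*((-1 + 16)*0 - 46)) = 1/(2*(15*0 - 46)) = 1/(2*(0 - 46)) = 1/(2*(-46)) = 1/(-92) = -1/92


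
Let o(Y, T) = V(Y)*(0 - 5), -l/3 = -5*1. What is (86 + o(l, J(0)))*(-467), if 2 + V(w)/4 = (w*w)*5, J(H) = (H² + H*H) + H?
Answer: 10448658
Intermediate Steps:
J(H) = H + 2*H² (J(H) = (H² + H²) + H = 2*H² + H = H + 2*H²)
l = 15 (l = -(-15) = -3*(-5) = 15)
V(w) = -8 + 20*w² (V(w) = -8 + 4*((w*w)*5) = -8 + 4*(w²*5) = -8 + 4*(5*w²) = -8 + 20*w²)
o(Y, T) = 40 - 100*Y² (o(Y, T) = (-8 + 20*Y²)*(0 - 5) = (-8 + 20*Y²)*(-5) = 40 - 100*Y²)
(86 + o(l, J(0)))*(-467) = (86 + (40 - 100*15²))*(-467) = (86 + (40 - 100*225))*(-467) = (86 + (40 - 22500))*(-467) = (86 - 22460)*(-467) = -22374*(-467) = 10448658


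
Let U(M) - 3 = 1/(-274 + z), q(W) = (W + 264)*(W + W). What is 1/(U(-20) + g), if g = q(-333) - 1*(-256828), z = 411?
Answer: 137/41481546 ≈ 3.3027e-6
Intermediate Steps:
q(W) = 2*W*(264 + W) (q(W) = (264 + W)*(2*W) = 2*W*(264 + W))
g = 302782 (g = 2*(-333)*(264 - 333) - 1*(-256828) = 2*(-333)*(-69) + 256828 = 45954 + 256828 = 302782)
U(M) = 412/137 (U(M) = 3 + 1/(-274 + 411) = 3 + 1/137 = 412/137)
1/(U(-20) + g) = 1/(412/137 + 302782) = 1/(41481546/137) = 137/41481546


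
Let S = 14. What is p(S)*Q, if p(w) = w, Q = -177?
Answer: -2478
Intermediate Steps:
p(S)*Q = 14*(-177) = -2478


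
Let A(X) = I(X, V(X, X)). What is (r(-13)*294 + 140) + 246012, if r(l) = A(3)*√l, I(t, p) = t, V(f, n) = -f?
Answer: 246152 + 882*I*√13 ≈ 2.4615e+5 + 3180.1*I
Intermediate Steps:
A(X) = X
r(l) = 3*√l
(r(-13)*294 + 140) + 246012 = ((3*√(-13))*294 + 140) + 246012 = ((3*(I*√13))*294 + 140) + 246012 = ((3*I*√13)*294 + 140) + 246012 = (882*I*√13 + 140) + 246012 = (140 + 882*I*√13) + 246012 = 246152 + 882*I*√13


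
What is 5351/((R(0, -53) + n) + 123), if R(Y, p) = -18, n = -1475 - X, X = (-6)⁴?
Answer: -5351/2666 ≈ -2.0071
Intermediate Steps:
X = 1296
n = -2771 (n = -1475 - 1*1296 = -1475 - 1296 = -2771)
5351/((R(0, -53) + n) + 123) = 5351/((-18 - 2771) + 123) = 5351/(-2789 + 123) = 5351/(-2666) = 5351*(-1/2666) = -5351/2666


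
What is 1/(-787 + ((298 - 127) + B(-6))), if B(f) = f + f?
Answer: -1/628 ≈ -0.0015924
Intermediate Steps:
B(f) = 2*f
1/(-787 + ((298 - 127) + B(-6))) = 1/(-787 + ((298 - 127) + 2*(-6))) = 1/(-787 + (171 - 12)) = 1/(-787 + 159) = 1/(-628) = -1/628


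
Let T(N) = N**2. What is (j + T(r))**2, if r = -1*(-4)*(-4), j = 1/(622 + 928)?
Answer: 157451033601/2402500 ≈ 65536.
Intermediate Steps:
j = 1/1550 ≈ 0.00064516
r = -16 (r = 4*(-4) = -16)
(j + T(r))**2 = (1/1550 + (-16)**2)**2 = (1/1550 + 256)**2 = (396801/1550)**2 = 157451033601/2402500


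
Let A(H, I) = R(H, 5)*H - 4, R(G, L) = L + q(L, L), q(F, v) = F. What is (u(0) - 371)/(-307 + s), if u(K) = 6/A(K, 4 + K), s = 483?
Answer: -745/352 ≈ -2.1165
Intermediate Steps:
R(G, L) = 2*L (R(G, L) = L + L = 2*L)
A(H, I) = -4 + 10*H (A(H, I) = (2*5)*H - 4 = 10*H - 4 = -4 + 10*H)
u(K) = 6/(-4 + 10*K)
(u(0) - 371)/(-307 + s) = (3/(-2 + 5*0) - 371)/(-307 + 483) = (3/(-2 + 0) - 371)/176 = (3/(-2) - 371)*(1/176) = (3*(-½) - 371)*(1/176) = (-3/2 - 371)*(1/176) = -745/2*1/176 = -745/352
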